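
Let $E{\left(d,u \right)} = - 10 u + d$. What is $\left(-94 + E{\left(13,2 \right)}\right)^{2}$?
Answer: $10201$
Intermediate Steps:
$E{\left(d,u \right)} = d - 10 u$
$\left(-94 + E{\left(13,2 \right)}\right)^{2} = \left(-94 + \left(13 - 20\right)\right)^{2} = \left(-94 - 7\right)^{2} = \left(-101\right)^{2} = 10201$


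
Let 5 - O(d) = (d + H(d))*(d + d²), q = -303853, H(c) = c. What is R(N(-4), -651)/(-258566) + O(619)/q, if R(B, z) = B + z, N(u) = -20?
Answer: 485573072841/310537766 ≈ 1563.7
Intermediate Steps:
O(d) = 5 - 2*d*(d + d²) (O(d) = 5 - (d + d)*(d + d²) = 5 - 2*d*(d + d²))
R(N(-4), -651)/(-258566) + O(619)/q = (-20 - 651)/(-258566) + (5 - 2*619² - 2*619³)/(-303853) = -671*(-1/258566) + (5 - 2*383161 - 2*237176659)*(-1/303853) = 61/23506 + (5 - 766322 - 474353318)*(-1/303853) = 61/23506 - 475119635*(-1/303853) = 61/23506 + 475119635/303853 = 485573072841/310537766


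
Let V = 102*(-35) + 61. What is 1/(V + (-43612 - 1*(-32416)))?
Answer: -1/14705 ≈ -6.8004e-5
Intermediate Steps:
V = -3509 (V = -3570 + 61 = -3509)
1/(V + (-43612 - 1*(-32416))) = 1/(-3509 + (-43612 - 1*(-32416))) = 1/(-3509 + (-43612 + 32416)) = 1/(-3509 - 11196) = 1/(-14705) = -1/14705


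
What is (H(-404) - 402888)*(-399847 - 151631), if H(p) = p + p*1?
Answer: 222629462688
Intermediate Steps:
H(p) = 2*p (H(p) = p + p = 2*p)
(H(-404) - 402888)*(-399847 - 151631) = (2*(-404) - 402888)*(-399847 - 151631) = (-808 - 402888)*(-551478) = -403696*(-551478) = 222629462688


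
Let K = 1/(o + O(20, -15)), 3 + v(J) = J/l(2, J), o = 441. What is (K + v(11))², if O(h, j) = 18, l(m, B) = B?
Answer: 840889/210681 ≈ 3.9913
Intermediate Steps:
v(J) = -2 (v(J) = -3 + J/J = -3 + 1 = -2)
K = 1/459 (K = 1/(441 + 18) = 1/459 ≈ 0.0021787)
(K + v(11))² = (1/459 - 2)² = (-917/459)² = 840889/210681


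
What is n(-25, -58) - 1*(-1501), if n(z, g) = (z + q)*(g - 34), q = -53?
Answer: 8677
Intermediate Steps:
n(z, g) = (-53 + z)*(-34 + g) (n(z, g) = (z - 53)*(g - 34) = (-53 + z)*(-34 + g))
n(-25, -58) - 1*(-1501) = (1802 - 53*(-58) - 34*(-25) - 58*(-25)) - 1*(-1501) = (1802 + 3074 + 850 + 1450) + 1501 = 7176 + 1501 = 8677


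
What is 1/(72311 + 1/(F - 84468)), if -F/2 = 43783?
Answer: 172034/12439950573 ≈ 1.3829e-5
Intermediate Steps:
F = -87566 (F = -2*43783 = -87566)
1/(72311 + 1/(F - 84468)) = 1/(72311 + 1/(-87566 - 84468)) = 1/(72311 + 1/(-172034)) = 1/(72311 - 1/172034) = 1/(12439950573/172034) = 172034/12439950573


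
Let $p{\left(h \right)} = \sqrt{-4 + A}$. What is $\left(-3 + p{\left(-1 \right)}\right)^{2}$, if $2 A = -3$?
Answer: $\frac{\left(6 - i \sqrt{22}\right)^{2}}{4} \approx 3.5 - 14.071 i$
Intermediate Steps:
$A = - \frac{3}{2}$ ($A = \frac{1}{2} \left(-3\right) = - \frac{3}{2} \approx -1.5$)
$p{\left(h \right)} = \frac{i \sqrt{22}}{2}$ ($p{\left(h \right)} = \sqrt{-4 - \frac{3}{2}} = \sqrt{- \frac{11}{2}} = \frac{i \sqrt{22}}{2}$)
$\left(-3 + p{\left(-1 \right)}\right)^{2} = \left(-3 + \frac{i \sqrt{22}}{2}\right)^{2}$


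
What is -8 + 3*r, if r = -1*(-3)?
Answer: 1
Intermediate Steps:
r = 3
-8 + 3*r = -8 + 3*3 = -8 + 9 = 1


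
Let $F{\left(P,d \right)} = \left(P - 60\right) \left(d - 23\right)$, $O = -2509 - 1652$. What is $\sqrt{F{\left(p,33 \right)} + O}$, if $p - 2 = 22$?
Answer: $i \sqrt{4521} \approx 67.238 i$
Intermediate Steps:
$O = -4161$ ($O = -2509 - 1652 = -4161$)
$p = 24$ ($p = 2 + 22 = 24$)
$F{\left(P,d \right)} = \left(-60 + P\right) \left(-23 + d\right)$
$\sqrt{F{\left(p,33 \right)} + O} = \sqrt{\left(1380 - 1980 - 552 + 24 \cdot 33\right) - 4161} = \sqrt{\left(1380 - 1980 - 552 + 792\right) - 4161} = \sqrt{-360 - 4161} = \sqrt{-4521} = i \sqrt{4521}$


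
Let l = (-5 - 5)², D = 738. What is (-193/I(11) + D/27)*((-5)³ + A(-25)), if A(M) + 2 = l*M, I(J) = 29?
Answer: -4725973/87 ≈ -54322.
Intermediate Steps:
l = 100 (l = (-10)² = 100)
A(M) = -2 + 100*M
(-193/I(11) + D/27)*((-5)³ + A(-25)) = (-193/29 + 738/27)*((-5)³ + (-2 + 100*(-25))) = (-193*1/29 + 738*(1/27))*(-125 + (-2 - 2500)) = (-193/29 + 82/3)*(-125 - 2502) = (1799/87)*(-2627) = -4725973/87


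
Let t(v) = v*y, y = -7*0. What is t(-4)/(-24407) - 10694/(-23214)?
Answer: 5347/11607 ≈ 0.46067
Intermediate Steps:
y = 0
t(v) = 0 (t(v) = v*0 = 0)
t(-4)/(-24407) - 10694/(-23214) = 0/(-24407) - 10694/(-23214) = 0*(-1/24407) - 10694*(-1/23214) = 0 + 5347/11607 = 5347/11607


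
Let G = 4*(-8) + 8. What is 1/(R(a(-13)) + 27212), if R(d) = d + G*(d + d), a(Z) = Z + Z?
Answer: 1/28434 ≈ 3.5169e-5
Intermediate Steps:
a(Z) = 2*Z
G = -24 (G = -32 + 8 = -24)
R(d) = -47*d (R(d) = d - 24*(d + d) = d - 48*d = -47*d)
1/(R(a(-13)) + 27212) = 1/(-94*(-13) + 27212) = 1/(-47*(-26) + 27212) = 1/(1222 + 27212) = 1/28434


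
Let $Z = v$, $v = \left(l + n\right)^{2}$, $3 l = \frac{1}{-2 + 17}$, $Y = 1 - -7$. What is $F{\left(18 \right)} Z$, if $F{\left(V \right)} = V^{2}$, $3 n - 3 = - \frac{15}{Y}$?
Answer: $\frac{20449}{400} \approx 51.122$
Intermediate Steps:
$Y = 8$ ($Y = 1 + 7 = 8$)
$l = \frac{1}{45}$ ($l = \frac{1}{3 \left(-2 + 17\right)} = \frac{1}{3 \cdot 15} = \frac{1}{3} \cdot \frac{1}{15} = \frac{1}{45} \approx 0.022222$)
$n = \frac{3}{8}$ ($n = 1 + \frac{\left(-15\right) \frac{1}{8}}{3} = 1 + \frac{1}{3} \left(- \frac{15}{8}\right) = 1 - \frac{5}{8} = \frac{3}{8} \approx 0.375$)
$v = \frac{20449}{129600}$ ($v = \left(\frac{1}{45} + \frac{3}{8}\right)^{2} = \left(\frac{143}{360}\right)^{2} = \frac{20449}{129600} \approx 0.15779$)
$Z = \frac{20449}{129600} \approx 0.15779$
$F{\left(18 \right)} Z = 18^{2} \cdot \frac{20449}{129600} = 324 \cdot \frac{20449}{129600} = \frac{20449}{400}$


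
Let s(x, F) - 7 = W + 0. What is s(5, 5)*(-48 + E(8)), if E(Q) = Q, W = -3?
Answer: -160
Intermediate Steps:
s(x, F) = 4 (s(x, F) = 7 + (-3 + 0) = 7 - 3 = 4)
s(5, 5)*(-48 + E(8)) = 4*(-48 + 8) = 4*(-40) = -160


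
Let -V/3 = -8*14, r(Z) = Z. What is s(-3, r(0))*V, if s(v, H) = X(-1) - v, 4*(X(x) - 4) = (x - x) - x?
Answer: 2436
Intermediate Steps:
X(x) = 4 - x/4 (X(x) = 4 + ((x - x) - x)/4 = 4 + (0 - x)/4 = 4 + (-x)/4 = 4 - x/4)
s(v, H) = 17/4 - v (s(v, H) = (4 - ¼*(-1)) - v = (4 + ¼) - v = 17/4 - v)
V = 336 (V = -(-24)*14 = -3*(-112) = 336)
s(-3, r(0))*V = (17/4 - 1*(-3))*336 = (17/4 + 3)*336 = (29/4)*336 = 2436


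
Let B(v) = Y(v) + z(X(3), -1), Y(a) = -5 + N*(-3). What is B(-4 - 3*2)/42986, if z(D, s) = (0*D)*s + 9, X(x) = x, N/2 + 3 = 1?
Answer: 8/21493 ≈ 0.00037221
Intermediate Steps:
N = -4 (N = -6 + 2*1 = -6 + 2 = -4)
Y(a) = 7 (Y(a) = -5 - 4*(-3) = -5 + 12 = 7)
z(D, s) = 9 (z(D, s) = 0*s + 9 = 0 + 9 = 9)
B(v) = 16 (B(v) = 7 + 9 = 16)
B(-4 - 3*2)/42986 = 16/42986 = 16*(1/42986) = 8/21493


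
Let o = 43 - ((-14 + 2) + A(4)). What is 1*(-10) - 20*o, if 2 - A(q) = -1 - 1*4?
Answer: -970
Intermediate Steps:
A(q) = 7 (A(q) = 2 - (-1 - 1*4) = 2 - (-1 - 4) = 2 - 1*(-5) = 2 + 5 = 7)
o = 48 (o = 43 - ((-14 + 2) + 7) = 43 - (-12 + 7) = 43 - 1*(-5) = 43 + 5 = 48)
1*(-10) - 20*o = 1*(-10) - 20*48 = -10 - 960 = -970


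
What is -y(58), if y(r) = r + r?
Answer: -116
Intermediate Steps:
y(r) = 2*r
-y(58) = -2*58 = -1*116 = -116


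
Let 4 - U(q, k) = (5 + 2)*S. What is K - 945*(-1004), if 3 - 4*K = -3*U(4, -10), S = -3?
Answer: 1897599/2 ≈ 9.4880e+5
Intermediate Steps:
U(q, k) = 25 (U(q, k) = 4 - (5 + 2)*(-3) = 4 - 7*(-3) = 4 - 1*(-21) = 4 + 21 = 25)
K = 39/2 (K = ¾ - (-3)*25/4 = ¾ - ¼*(-75) = ¾ + 75/4 = 39/2 ≈ 19.500)
K - 945*(-1004) = 39/2 - 945*(-1004) = 39/2 + 948780 = 1897599/2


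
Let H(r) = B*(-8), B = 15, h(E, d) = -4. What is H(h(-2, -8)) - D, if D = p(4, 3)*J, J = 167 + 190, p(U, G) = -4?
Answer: 1308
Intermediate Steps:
J = 357
H(r) = -120 (H(r) = 15*(-8) = -120)
D = -1428 (D = -4*357 = -1428)
H(h(-2, -8)) - D = -120 - 1*(-1428) = -120 + 1428 = 1308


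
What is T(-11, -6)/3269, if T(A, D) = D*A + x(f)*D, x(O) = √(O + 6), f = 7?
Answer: 66/3269 - 6*√13/3269 ≈ 0.013572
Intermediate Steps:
x(O) = √(6 + O)
T(A, D) = A*D + D*√13 (T(A, D) = D*A + √(6 + 7)*D = A*D + √13*D = A*D + D*√13)
T(-11, -6)/3269 = -6*(-11 + √13)/3269 = (66 - 6*√13)*(1/3269) = 66/3269 - 6*√13/3269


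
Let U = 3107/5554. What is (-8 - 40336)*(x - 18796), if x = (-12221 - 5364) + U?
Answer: 4075893138324/2777 ≈ 1.4677e+9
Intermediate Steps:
U = 3107/5554 (U = 3107*(1/5554) = 3107/5554 ≈ 0.55942)
x = -97663983/5554 (x = (-12221 - 5364) + 3107/5554 = -17585 + 3107/5554 = -97663983/5554 ≈ -17584.)
(-8 - 40336)*(x - 18796) = (-8 - 40336)*(-97663983/5554 - 18796) = -40344*(-202056967/5554) = 4075893138324/2777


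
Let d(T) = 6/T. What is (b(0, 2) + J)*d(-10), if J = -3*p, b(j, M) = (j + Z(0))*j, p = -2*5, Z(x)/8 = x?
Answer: -18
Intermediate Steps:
Z(x) = 8*x
p = -10
b(j, M) = j² (b(j, M) = (j + 8*0)*j = (j + 0)*j = j*j = j²)
J = 30 (J = -3*(-10) = 30)
(b(0, 2) + J)*d(-10) = (0² + 30)*(6/(-10)) = (0 + 30)*(6*(-⅒)) = 30*(-⅗) = -18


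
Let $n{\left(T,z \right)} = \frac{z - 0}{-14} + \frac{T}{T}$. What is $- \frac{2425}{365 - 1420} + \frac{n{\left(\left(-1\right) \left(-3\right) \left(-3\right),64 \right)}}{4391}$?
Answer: $\frac{14902170}{6485507} \approx 2.2978$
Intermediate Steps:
$n{\left(T,z \right)} = 1 - \frac{z}{14}$ ($n{\left(T,z \right)} = \left(z + 0\right) \left(- \frac{1}{14}\right) + 1 = z \left(- \frac{1}{14}\right) + 1 = - \frac{z}{14} + 1 = 1 - \frac{z}{14}$)
$- \frac{2425}{365 - 1420} + \frac{n{\left(\left(-1\right) \left(-3\right) \left(-3\right),64 \right)}}{4391} = - \frac{2425}{365 - 1420} + \frac{1 - \frac{32}{7}}{4391} = - \frac{2425}{365 - 1420} + \left(1 - \frac{32}{7}\right) \frac{1}{4391} = - \frac{2425}{-1055} - \frac{25}{30737} = \left(-2425\right) \left(- \frac{1}{1055}\right) - \frac{25}{30737} = \frac{485}{211} - \frac{25}{30737} = \frac{14902170}{6485507}$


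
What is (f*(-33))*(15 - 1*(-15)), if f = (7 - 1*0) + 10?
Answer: -16830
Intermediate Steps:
f = 17 (f = (7 + 0) + 10 = 7 + 10 = 17)
(f*(-33))*(15 - 1*(-15)) = (17*(-33))*(15 - 1*(-15)) = -561*(15 + 15) = -561*30 = -16830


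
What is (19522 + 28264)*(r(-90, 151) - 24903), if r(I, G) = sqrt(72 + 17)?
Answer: -1190014758 + 47786*sqrt(89) ≈ -1.1896e+9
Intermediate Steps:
r(I, G) = sqrt(89)
(19522 + 28264)*(r(-90, 151) - 24903) = (19522 + 28264)*(sqrt(89) - 24903) = 47786*(-24903 + sqrt(89)) = -1190014758 + 47786*sqrt(89)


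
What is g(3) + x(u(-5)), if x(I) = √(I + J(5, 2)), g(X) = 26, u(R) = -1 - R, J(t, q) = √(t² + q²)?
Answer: 26 + √(4 + √29) ≈ 29.064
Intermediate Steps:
J(t, q) = √(q² + t²)
x(I) = √(I + √29) (x(I) = √(I + √(2² + 5²)) = √(I + √(4 + 25)) = √(I + √29))
g(3) + x(u(-5)) = 26 + √((-1 - 1*(-5)) + √29) = 26 + √((-1 + 5) + √29) = 26 + √(4 + √29)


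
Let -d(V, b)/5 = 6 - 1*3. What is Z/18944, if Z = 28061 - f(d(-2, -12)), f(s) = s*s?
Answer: 6959/4736 ≈ 1.4694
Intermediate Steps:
d(V, b) = -15 (d(V, b) = -5*(6 - 1*3) = -5*(6 - 3) = -5*3 = -15)
f(s) = s²
Z = 27836 (Z = 28061 - 1*(-15)² = 28061 - 1*225 = 28061 - 225 = 27836)
Z/18944 = 27836/18944 = 27836*(1/18944) = 6959/4736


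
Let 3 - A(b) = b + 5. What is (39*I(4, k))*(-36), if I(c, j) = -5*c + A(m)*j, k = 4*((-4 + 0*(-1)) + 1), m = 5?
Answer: -89856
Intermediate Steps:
A(b) = -2 - b (A(b) = 3 - (b + 5) = 3 - (5 + b) = 3 + (-5 - b) = -2 - b)
k = -12 (k = 4*((-4 + 0) + 1) = 4*(-4 + 1) = 4*(-3) = -12)
I(c, j) = -7*j - 5*c (I(c, j) = -5*c + (-2 - 1*5)*j = -5*c + (-2 - 5)*j = -5*c - 7*j = -7*j - 5*c)
(39*I(4, k))*(-36) = (39*(-7*(-12) - 5*4))*(-36) = (39*(84 - 20))*(-36) = (39*64)*(-36) = 2496*(-36) = -89856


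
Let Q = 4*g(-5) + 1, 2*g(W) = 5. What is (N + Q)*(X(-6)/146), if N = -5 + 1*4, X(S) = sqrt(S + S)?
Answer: 10*I*sqrt(3)/73 ≈ 0.23727*I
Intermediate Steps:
X(S) = sqrt(2)*sqrt(S) (X(S) = sqrt(2*S) = sqrt(2)*sqrt(S))
g(W) = 5/2 (g(W) = (1/2)*5 = 5/2)
N = -1 (N = -5 + 4 = -1)
Q = 11 (Q = 4*(5/2) + 1 = 10 + 1 = 11)
(N + Q)*(X(-6)/146) = (-1 + 11)*((sqrt(2)*sqrt(-6))/146) = 10*((sqrt(2)*(I*sqrt(6)))*(1/146)) = 10*((2*I*sqrt(3))*(1/146)) = 10*(I*sqrt(3)/73) = 10*I*sqrt(3)/73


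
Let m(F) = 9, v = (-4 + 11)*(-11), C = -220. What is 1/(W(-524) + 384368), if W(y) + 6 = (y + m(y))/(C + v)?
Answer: 297/114156029 ≈ 2.6017e-6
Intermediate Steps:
v = -77 (v = 7*(-11) = -77)
W(y) = -199/33 - y/297 (W(y) = -6 + (y + 9)/(-220 - 77) = -6 + (9 + y)/(-297) = -6 + (9 + y)*(-1/297) = -6 + (-1/33 - y/297) = -199/33 - y/297)
1/(W(-524) + 384368) = 1/((-199/33 - 1/297*(-524)) + 384368) = 1/((-199/33 + 524/297) + 384368) = 1/(-1267/297 + 384368) = 1/(114156029/297) = 297/114156029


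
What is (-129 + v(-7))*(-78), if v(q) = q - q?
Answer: 10062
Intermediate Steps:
v(q) = 0
(-129 + v(-7))*(-78) = (-129 + 0)*(-78) = -129*(-78) = 10062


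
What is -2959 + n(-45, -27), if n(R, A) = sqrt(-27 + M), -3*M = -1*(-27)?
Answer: -2959 + 6*I ≈ -2959.0 + 6.0*I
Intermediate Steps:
M = -9 (M = -(-1)*(-27)/3 = -1/3*27 = -9)
n(R, A) = 6*I (n(R, A) = sqrt(-27 - 9) = sqrt(-36) = 6*I)
-2959 + n(-45, -27) = -2959 + 6*I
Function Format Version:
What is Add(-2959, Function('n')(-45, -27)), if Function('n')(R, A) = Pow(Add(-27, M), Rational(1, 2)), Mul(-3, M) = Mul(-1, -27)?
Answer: Add(-2959, Mul(6, I)) ≈ Add(-2959.0, Mul(6.0000, I))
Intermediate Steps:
M = -9 (M = Mul(Rational(-1, 3), Mul(-1, -27)) = Mul(Rational(-1, 3), 27) = -9)
Function('n')(R, A) = Mul(6, I) (Function('n')(R, A) = Pow(Add(-27, -9), Rational(1, 2)) = Pow(-36, Rational(1, 2)) = Mul(6, I))
Add(-2959, Function('n')(-45, -27)) = Add(-2959, Mul(6, I))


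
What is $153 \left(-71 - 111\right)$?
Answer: $-27846$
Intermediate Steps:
$153 \left(-71 - 111\right) = 153 \left(-182\right) = -27846$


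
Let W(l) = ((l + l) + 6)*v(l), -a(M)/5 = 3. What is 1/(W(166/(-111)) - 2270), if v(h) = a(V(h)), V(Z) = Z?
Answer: -37/85660 ≈ -0.00043194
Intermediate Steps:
a(M) = -15 (a(M) = -5*3 = -15)
v(h) = -15
W(l) = -90 - 30*l (W(l) = ((l + l) + 6)*(-15) = (2*l + 6)*(-15) = (6 + 2*l)*(-15) = -90 - 30*l)
1/(W(166/(-111)) - 2270) = 1/((-90 - 4980/(-111)) - 2270) = 1/((-90 - 4980*(-1)/111) - 2270) = 1/((-90 - 30*(-166/111)) - 2270) = 1/((-90 + 1660/37) - 2270) = 1/(-1670/37 - 2270) = 1/(-85660/37) = -37/85660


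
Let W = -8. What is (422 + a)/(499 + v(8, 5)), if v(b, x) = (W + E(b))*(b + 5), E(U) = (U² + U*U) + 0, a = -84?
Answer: 338/2059 ≈ 0.16416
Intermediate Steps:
E(U) = 2*U² (E(U) = (U² + U²) + 0 = 2*U² + 0 = 2*U²)
v(b, x) = (-8 + 2*b²)*(5 + b) (v(b, x) = (-8 + 2*b²)*(b + 5) = (-8 + 2*b²)*(5 + b))
(422 + a)/(499 + v(8, 5)) = (422 - 84)/(499 + (-40 - 8*8 + 2*8³ + 10*8²)) = 338/(499 + (-40 - 64 + 2*512 + 10*64)) = 338/(499 + (-40 - 64 + 1024 + 640)) = 338/(499 + 1560) = 338/2059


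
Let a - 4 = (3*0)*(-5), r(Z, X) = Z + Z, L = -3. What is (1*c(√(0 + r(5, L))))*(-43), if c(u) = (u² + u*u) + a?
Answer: -1032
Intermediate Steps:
r(Z, X) = 2*Z
a = 4 (a = 4 + (3*0)*(-5) = 4 + 0*(-5) = 4 + 0 = 4)
c(u) = 4 + 2*u² (c(u) = (u² + u*u) + 4 = (u² + u²) + 4 = 2*u² + 4 = 4 + 2*u²)
(1*c(√(0 + r(5, L))))*(-43) = (1*(4 + 2*(√(0 + 2*5))²))*(-43) = (1*(4 + 2*(√(0 + 10))²))*(-43) = (1*(4 + 2*(√10)²))*(-43) = (1*(4 + 2*10))*(-43) = (1*(4 + 20))*(-43) = (1*24)*(-43) = 24*(-43) = -1032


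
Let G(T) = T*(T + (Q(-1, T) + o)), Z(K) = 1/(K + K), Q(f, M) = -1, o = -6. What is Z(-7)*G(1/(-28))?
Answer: -197/10976 ≈ -0.017948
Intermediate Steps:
Z(K) = 1/(2*K)
G(T) = T*(-7 + T) (G(T) = T*(T + (-1 - 6)) = T*(T - 7) = T*(-7 + T))
Z(-7)*G(1/(-28)) = ((½)/(-7))*((-7 + 1/(-28))/(-28)) = ((½)*(-⅐))*(-(-7 - 1/28)/28) = -(-1)*(-197)/(392*28) = -1/14*197/784 = -197/10976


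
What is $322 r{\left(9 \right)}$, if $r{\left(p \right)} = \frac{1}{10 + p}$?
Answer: $\frac{322}{19} \approx 16.947$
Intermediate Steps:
$322 r{\left(9 \right)} = \frac{322}{10 + 9} = \frac{322}{19}$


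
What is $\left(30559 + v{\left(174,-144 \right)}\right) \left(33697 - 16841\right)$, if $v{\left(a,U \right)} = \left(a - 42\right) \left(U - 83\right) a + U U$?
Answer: $-87018105496$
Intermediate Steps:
$v{\left(a,U \right)} = U^{2} + a \left(-83 + U\right) \left(-42 + a\right)$ ($v{\left(a,U \right)} = \left(-42 + a\right) \left(-83 + U\right) a + U^{2} = \left(-83 + U\right) \left(-42 + a\right) a + U^{2} = a \left(-83 + U\right) \left(-42 + a\right) + U^{2} = U^{2} + a \left(-83 + U\right) \left(-42 + a\right)$)
$\left(30559 + v{\left(174,-144 \right)}\right) \left(33697 - 16841\right) = \left(30559 - \left(-606564 - 1052352 - 20736 + 6872652\right)\right) \left(33697 - 16841\right) = \left(30559 + \left(20736 - 2512908 + 606564 - 4359744 + 1052352\right)\right) 16856 = \left(30559 - 5193000\right) 16856 = \left(-5162441\right) 16856 = -87018105496$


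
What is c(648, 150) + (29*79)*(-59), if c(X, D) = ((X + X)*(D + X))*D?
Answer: 154996031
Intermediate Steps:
c(X, D) = 2*D*X*(D + X) (c(X, D) = ((2*X)*(D + X))*D = (2*X*(D + X))*D = 2*D*X*(D + X))
c(648, 150) + (29*79)*(-59) = 2*150*648*(150 + 648) + (29*79)*(-59) = 2*150*648*798 + 2291*(-59) = 155131200 - 135169 = 154996031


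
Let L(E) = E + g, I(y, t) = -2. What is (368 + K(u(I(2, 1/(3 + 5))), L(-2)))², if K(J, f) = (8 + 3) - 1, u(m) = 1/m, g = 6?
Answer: 142884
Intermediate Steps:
L(E) = 6 + E (L(E) = E + 6 = 6 + E)
u(m) = 1/m
K(J, f) = 10 (K(J, f) = 11 - 1 = 10)
(368 + K(u(I(2, 1/(3 + 5))), L(-2)))² = (368 + 10)² = 378² = 142884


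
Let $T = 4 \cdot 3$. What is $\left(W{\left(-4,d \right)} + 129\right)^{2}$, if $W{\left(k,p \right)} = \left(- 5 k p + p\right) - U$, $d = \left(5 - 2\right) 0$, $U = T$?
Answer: $13689$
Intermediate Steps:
$T = 12$
$U = 12$
$d = 0$ ($d = 3 \cdot 0 = 0$)
$W{\left(k,p \right)} = -12 + p - 5 k p$ ($W{\left(k,p \right)} = \left(- 5 k p + p\right) - 12 = \left(p - 5 k p\right) - 12 = -12 + p - 5 k p$)
$\left(W{\left(-4,d \right)} + 129\right)^{2} = \left(\left(-12 + 0 - \left(-20\right) 0\right) + 129\right)^{2} = \left(\left(-12 + 0 + 0\right) + 129\right)^{2} = \left(-12 + 129\right)^{2} = 117^{2} = 13689$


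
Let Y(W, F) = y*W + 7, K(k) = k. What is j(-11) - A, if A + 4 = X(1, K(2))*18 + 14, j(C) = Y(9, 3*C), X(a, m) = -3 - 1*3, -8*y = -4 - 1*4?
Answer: 114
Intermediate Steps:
y = 1 (y = -(-4 - 1*4)/8 = -(-4 - 4)/8 = -1/8*(-8) = 1)
X(a, m) = -6 (X(a, m) = -3 - 3 = -6)
Y(W, F) = 7 + W (Y(W, F) = 1*W + 7 = W + 7 = 7 + W)
j(C) = 16 (j(C) = 7 + 9 = 16)
A = -98 (A = -4 + (-6*18 + 14) = -4 + (-108 + 14) = -4 - 94 = -98)
j(-11) - A = 16 - 1*(-98) = 16 + 98 = 114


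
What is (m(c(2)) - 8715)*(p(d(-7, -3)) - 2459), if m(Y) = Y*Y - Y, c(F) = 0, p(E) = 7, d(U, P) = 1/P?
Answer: 21369180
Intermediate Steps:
m(Y) = Y² - Y
(m(c(2)) - 8715)*(p(d(-7, -3)) - 2459) = (0*(-1 + 0) - 8715)*(7 - 2459) = (0*(-1) - 8715)*(-2452) = (0 - 8715)*(-2452) = -8715*(-2452) = 21369180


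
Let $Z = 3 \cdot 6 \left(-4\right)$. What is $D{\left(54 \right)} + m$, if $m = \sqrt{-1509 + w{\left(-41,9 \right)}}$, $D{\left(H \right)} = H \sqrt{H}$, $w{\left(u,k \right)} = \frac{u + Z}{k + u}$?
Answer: $162 \sqrt{6} + \frac{5 i \sqrt{3854}}{8} \approx 396.82 + 38.8 i$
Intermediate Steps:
$Z = -72$ ($Z = 18 \left(-4\right) = -72$)
$w{\left(u,k \right)} = \frac{-72 + u}{k + u}$ ($w{\left(u,k \right)} = \frac{u - 72}{k + u} = \frac{-72 + u}{k + u}$)
$D{\left(H \right)} = H^{\frac{3}{2}}$
$m = \frac{5 i \sqrt{3854}}{8}$ ($m = \sqrt{-1509 + \frac{-72 - 41}{9 - 41}} = \sqrt{-1509 + \frac{1}{-32} \left(-113\right)} = \sqrt{-1509 - - \frac{113}{32}} = \sqrt{-1509 + \frac{113}{32}} = \sqrt{- \frac{48175}{32}} = \frac{5 i \sqrt{3854}}{8} \approx 38.8 i$)
$D{\left(54 \right)} + m = 54^{\frac{3}{2}} + \frac{5 i \sqrt{3854}}{8} = 162 \sqrt{6} + \frac{5 i \sqrt{3854}}{8}$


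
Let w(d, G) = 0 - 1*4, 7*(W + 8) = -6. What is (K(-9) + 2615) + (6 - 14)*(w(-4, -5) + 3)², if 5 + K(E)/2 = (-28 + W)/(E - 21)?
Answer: 90981/35 ≈ 2599.5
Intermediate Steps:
W = -62/7 (W = -8 + (⅐)*(-6) = -8 - 6/7 = -62/7 ≈ -8.8571)
w(d, G) = -4 (w(d, G) = 0 - 4 = -4)
K(E) = -10 - 516/(7*(-21 + E)) (K(E) = -10 + 2*((-28 - 62/7)/(E - 21)) = -10 + 2*(-258/(7*(-21 + E))) = -10 - 516/(7*(-21 + E)))
(K(-9) + 2615) + (6 - 14)*(w(-4, -5) + 3)² = (2*(477 - 35*(-9))/(7*(-21 - 9)) + 2615) + (6 - 14)*(-4 + 3)² = ((2/7)*(477 + 315)/(-30) + 2615) - 8*(-1)² = ((2/7)*(-1/30)*792 + 2615) - 8*1 = (-264/35 + 2615) - 8 = 91261/35 - 8 = 90981/35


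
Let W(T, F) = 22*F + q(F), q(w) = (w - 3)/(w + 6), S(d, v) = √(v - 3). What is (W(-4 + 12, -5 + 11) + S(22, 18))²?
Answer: 280081/16 + 529*√15/2 ≈ 18529.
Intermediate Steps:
S(d, v) = √(-3 + v)
q(w) = (-3 + w)/(6 + w)
W(T, F) = 22*F + (-3 + F)/(6 + F)
(W(-4 + 12, -5 + 11) + S(22, 18))² = ((-3 + (-5 + 11) + 22*(-5 + 11)*(6 + (-5 + 11)))/(6 + (-5 + 11)) + √(-3 + 18))² = ((-3 + 6 + 22*6*(6 + 6))/(6 + 6) + √15)² = ((-3 + 6 + 22*6*12)/12 + √15)² = ((-3 + 6 + 1584)/12 + √15)² = ((1/12)*1587 + √15)² = (529/4 + √15)²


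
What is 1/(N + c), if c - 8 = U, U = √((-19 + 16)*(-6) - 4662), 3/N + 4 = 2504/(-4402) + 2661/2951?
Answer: 452712811855585/295986370523112661 - 378210626917350*I*√129/295986370523112661 ≈ 0.0015295 - 0.014513*I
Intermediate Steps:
N = -6495151/7939465 (N = 3/(-4 + (2504/(-4402) + 2661/2951)) = 3/(-4 + (2504*(-1/4402) + 2661*(1/2951))) = 3/(-4 + (-1252/2201 + 2661/2951)) = 3/(-4 + 2162209/6495151) = 3/(-23818395/6495151) = 3*(-6495151/23818395) = -6495151/7939465 ≈ -0.81808)
U = 6*I*√129 (U = √(-3*(-6) - 4662) = √(18 - 4662) = √(-4644) = 6*I*√129 ≈ 68.147*I)
c = 8 + 6*I*√129 ≈ 8.0 + 68.147*I
1/(N + c) = 1/(-6495151/7939465 + (8 + 6*I*√129)) = 1/(57020569/7939465 + 6*I*√129)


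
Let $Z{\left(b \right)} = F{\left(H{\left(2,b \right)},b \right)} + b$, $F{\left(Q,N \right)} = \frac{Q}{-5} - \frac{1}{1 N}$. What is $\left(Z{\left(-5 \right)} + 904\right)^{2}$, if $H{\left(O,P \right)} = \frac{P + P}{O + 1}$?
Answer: $\frac{182196004}{225} \approx 8.0976 \cdot 10^{5}$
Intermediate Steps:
$H{\left(O,P \right)} = \frac{2 P}{1 + O}$
$F{\left(Q,N \right)} = - \frac{1}{N} - \frac{Q}{5}$ ($F{\left(Q,N \right)} = Q \left(- \frac{1}{5}\right) - \frac{1}{N} = - \frac{Q}{5} - \frac{1}{N} = - \frac{1}{N} - \frac{Q}{5}$)
$Z{\left(b \right)} = - \frac{1}{b} + \frac{13 b}{15}$ ($Z{\left(b \right)} = \left(- \frac{1}{b} - \frac{2 b \frac{1}{1 + 2}}{5}\right) + b = \left(- \frac{1}{b} - \frac{2 b \frac{1}{3}}{5}\right) + b = \left(- \frac{1}{b} - \frac{\frac{2}{3} b}{5}\right) + b = \left(- \frac{1}{b} - \frac{2 b}{15}\right) + b = - \frac{1}{b} + \frac{13 b}{15}$)
$\left(Z{\left(-5 \right)} + 904\right)^{2} = \left(\left(- \frac{1}{-5} + \frac{13}{15} \left(-5\right)\right) + 904\right)^{2} = \left(\left(\left(-1\right) \left(- \frac{1}{5}\right) - \frac{13}{3}\right) + 904\right)^{2} = \left(\left(\frac{1}{5} - \frac{13}{3}\right) + 904\right)^{2} = \left(- \frac{62}{15} + 904\right)^{2} = \left(\frac{13498}{15}\right)^{2} = \frac{182196004}{225}$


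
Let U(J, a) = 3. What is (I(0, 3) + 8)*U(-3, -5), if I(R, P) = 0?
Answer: 24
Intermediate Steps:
(I(0, 3) + 8)*U(-3, -5) = (0 + 8)*3 = 8*3 = 24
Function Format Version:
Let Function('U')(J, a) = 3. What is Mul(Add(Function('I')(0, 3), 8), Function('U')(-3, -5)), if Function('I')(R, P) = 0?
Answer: 24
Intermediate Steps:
Mul(Add(Function('I')(0, 3), 8), Function('U')(-3, -5)) = Mul(Add(0, 8), 3) = Mul(8, 3) = 24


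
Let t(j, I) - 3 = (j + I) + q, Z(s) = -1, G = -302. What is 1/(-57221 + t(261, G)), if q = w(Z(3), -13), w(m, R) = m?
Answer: -1/57260 ≈ -1.7464e-5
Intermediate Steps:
q = -1
t(j, I) = 2 + I + j (t(j, I) = 3 + ((j + I) - 1) = 3 + ((I + j) - 1) = 3 + (-1 + I + j) = 2 + I + j)
1/(-57221 + t(261, G)) = 1/(-57221 + (2 - 302 + 261)) = 1/(-57221 - 39) = 1/(-57260) = -1/57260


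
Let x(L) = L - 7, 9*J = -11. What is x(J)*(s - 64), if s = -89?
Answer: 1258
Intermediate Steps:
J = -11/9 (J = (⅑)*(-11) = -11/9 ≈ -1.2222)
x(L) = -7 + L
x(J)*(s - 64) = (-7 - 11/9)*(-89 - 64) = -74/9*(-153) = 1258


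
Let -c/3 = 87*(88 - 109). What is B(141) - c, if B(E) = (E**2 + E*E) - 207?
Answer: 34074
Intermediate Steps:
B(E) = -207 + 2*E**2 (B(E) = (E**2 + E**2) - 207 = 2*E**2 - 207 = -207 + 2*E**2)
c = 5481 (c = -261*(88 - 109) = -261*(-21) = -3*(-1827) = 5481)
B(141) - c = (-207 + 2*141**2) - 1*5481 = (-207 + 2*19881) - 5481 = (-207 + 39762) - 5481 = 39555 - 5481 = 34074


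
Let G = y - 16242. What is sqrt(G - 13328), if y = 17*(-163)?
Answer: I*sqrt(32341) ≈ 179.84*I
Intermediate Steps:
y = -2771
G = -19013 (G = -2771 - 16242 = -19013)
sqrt(G - 13328) = sqrt(-19013 - 13328) = sqrt(-32341) = I*sqrt(32341)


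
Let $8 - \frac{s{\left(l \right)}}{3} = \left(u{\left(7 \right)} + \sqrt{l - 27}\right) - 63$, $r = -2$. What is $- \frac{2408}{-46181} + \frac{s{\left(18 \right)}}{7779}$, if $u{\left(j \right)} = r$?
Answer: $\frac{9615157}{119747333} - \frac{3 i}{2593} \approx 0.080295 - 0.001157 i$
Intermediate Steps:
$u{\left(j \right)} = -2$
$s{\left(l \right)} = 219 - 3 \sqrt{-27 + l}$ ($s{\left(l \right)} = 24 - 3 \left(\left(-2 + \sqrt{l - 27}\right) - 63\right) = 24 - 3 \left(\left(-2 + \sqrt{-27 + l}\right) - 63\right) = 24 - 3 \left(-65 + \sqrt{-27 + l}\right) = 24 - \left(-195 + 3 \sqrt{-27 + l}\right) = 219 - 3 \sqrt{-27 + l}$)
$- \frac{2408}{-46181} + \frac{s{\left(18 \right)}}{7779} = - \frac{2408}{-46181} + \frac{219 - 3 \sqrt{-27 + 18}}{7779} = \left(-2408\right) \left(- \frac{1}{46181}\right) + \left(219 - 3 \sqrt{-9}\right) \frac{1}{7779} = \frac{2408}{46181} + \left(219 - 3 \cdot 3 i\right) \frac{1}{7779} = \frac{2408}{46181} + \left(219 - 9 i\right) \frac{1}{7779} = \frac{2408}{46181} + \left(\frac{73}{2593} - \frac{3 i}{2593}\right) = \frac{9615157}{119747333} - \frac{3 i}{2593}$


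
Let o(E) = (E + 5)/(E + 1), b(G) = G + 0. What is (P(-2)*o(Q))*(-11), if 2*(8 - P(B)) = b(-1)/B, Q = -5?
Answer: 0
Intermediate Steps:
b(G) = G
o(E) = (5 + E)/(1 + E)
P(B) = 8 + 1/(2*B) (P(B) = 8 - (-1)/(2*B) = 8 + 1/(2*B))
(P(-2)*o(Q))*(-11) = ((8 + (1/2)/(-2))*((5 - 5)/(1 - 5)))*(-11) = ((8 + (1/2)*(-1/2))*(0/(-4)))*(-11) = ((8 - 1/4)*(-1/4*0))*(-11) = ((31/4)*0)*(-11) = 0*(-11) = 0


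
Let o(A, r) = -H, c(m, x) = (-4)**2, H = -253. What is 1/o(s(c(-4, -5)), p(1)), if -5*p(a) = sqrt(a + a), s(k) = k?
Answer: 1/253 ≈ 0.0039526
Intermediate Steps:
c(m, x) = 16
p(a) = -sqrt(2)*sqrt(a)/5 (p(a) = -sqrt(a + a)/5 = -sqrt(2)*sqrt(a)/5)
o(A, r) = 253 (o(A, r) = -1*(-253) = 253)
1/o(s(c(-4, -5)), p(1)) = 1/253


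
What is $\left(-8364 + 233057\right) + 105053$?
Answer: $329746$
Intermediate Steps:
$\left(-8364 + 233057\right) + 105053 = 224693 + 105053 = 329746$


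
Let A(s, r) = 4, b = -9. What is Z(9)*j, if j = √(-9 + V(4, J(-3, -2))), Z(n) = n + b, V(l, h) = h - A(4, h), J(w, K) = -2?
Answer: 0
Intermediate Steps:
V(l, h) = -4 + h (V(l, h) = h - 1*4 = h - 4 = -4 + h)
Z(n) = -9 + n (Z(n) = n - 9 = -9 + n)
j = I*√15 (j = √(-9 + (-4 - 2)) = √(-9 - 6) = √(-15) = I*√15 ≈ 3.873*I)
Z(9)*j = (-9 + 9)*(I*√15) = 0*(I*√15) = 0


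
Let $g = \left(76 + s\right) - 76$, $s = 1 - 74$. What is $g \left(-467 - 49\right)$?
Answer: $37668$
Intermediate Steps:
$s = -73$
$g = -73$ ($g = \left(76 - 73\right) - 76 = 3 - 76 = -73$)
$g \left(-467 - 49\right) = - 73 \left(-467 - 49\right) = \left(-73\right) \left(-516\right) = 37668$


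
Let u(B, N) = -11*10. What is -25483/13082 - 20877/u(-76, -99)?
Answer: 67577446/359755 ≈ 187.84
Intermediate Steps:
u(B, N) = -110
-25483/13082 - 20877/u(-76, -99) = -25483/13082 - 20877/(-110) = -25483*1/13082 - 20877*(-1/110) = -25483/13082 + 20877/110 = 67577446/359755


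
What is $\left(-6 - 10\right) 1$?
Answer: $-16$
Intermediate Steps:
$\left(-6 - 10\right) 1 = \left(-16\right) 1 = -16$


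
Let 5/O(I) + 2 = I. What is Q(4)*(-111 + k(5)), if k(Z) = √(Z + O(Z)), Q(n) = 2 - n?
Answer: 222 - 4*√15/3 ≈ 216.84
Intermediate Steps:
O(I) = 5/(-2 + I)
k(Z) = √(Z + 5/(-2 + Z))
Q(4)*(-111 + k(5)) = (2 - 1*4)*(-111 + √((5 + 5*(-2 + 5))/(-2 + 5))) = (2 - 4)*(-111 + √((5 + 5*3)/3)) = -2*(-111 + √((5 + 15)/3)) = -2*(-111 + √((⅓)*20)) = -2*(-111 + √(20/3)) = -2*(-111 + 2*√15/3) = 222 - 4*√15/3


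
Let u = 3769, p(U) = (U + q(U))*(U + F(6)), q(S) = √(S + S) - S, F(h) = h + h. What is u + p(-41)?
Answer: 3769 - 29*I*√82 ≈ 3769.0 - 262.61*I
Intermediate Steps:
F(h) = 2*h
q(S) = -S + √2*√S (q(S) = √(2*S) - S = √2*√S - S = -S + √2*√S)
p(U) = √2*√U*(12 + U) (p(U) = (U + (-U + √2*√U))*(U + 2*6) = (√2*√U)*(U + 12) = (√2*√U)*(12 + U) = √2*√U*(12 + U))
u + p(-41) = 3769 + √2*√(-41)*(12 - 41) = 3769 + √2*(I*√41)*(-29) = 3769 - 29*I*√82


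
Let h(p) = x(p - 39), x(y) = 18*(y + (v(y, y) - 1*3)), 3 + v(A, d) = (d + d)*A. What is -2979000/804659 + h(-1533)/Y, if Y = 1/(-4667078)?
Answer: -333984131532288055440/804659 ≈ -4.1506e+14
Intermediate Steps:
v(A, d) = -3 + 2*A*d (v(A, d) = -3 + (d + d)*A = -3 + (2*d)*A = -3 + 2*A*d)
x(y) = -108 + 18*y + 36*y**2 (x(y) = 18*(y + ((-3 + 2*y*y) - 1*3)) = 18*(y + ((-3 + 2*y**2) - 3)) = 18*(y + (-6 + 2*y**2)) = 18*(-6 + y + 2*y**2) = -108 + 18*y + 36*y**2)
h(p) = -810 + 18*p + 36*(-39 + p)**2 (h(p) = -108 + 18*(p - 39) + 36*(p - 39)**2 = -108 + 18*(-39 + p) + 36*(-39 + p)**2 = -108 + (-702 + 18*p) + 36*(-39 + p)**2 = -810 + 18*p + 36*(-39 + p)**2)
Y = -1/4667078 ≈ -2.1427e-7
-2979000/804659 + h(-1533)/Y = -2979000/804659 + (53946 - 2790*(-1533) + 36*(-1533)**2)/(-1/4667078) = -2979000*1/804659 + (53946 + 4277070 + 36*2350089)*(-4667078) = -2979000/804659 + (53946 + 4277070 + 84603204)*(-4667078) = -2979000/804659 + 88934220*(-4667078) = -2979000/804659 - 415062941609160 = -333984131532288055440/804659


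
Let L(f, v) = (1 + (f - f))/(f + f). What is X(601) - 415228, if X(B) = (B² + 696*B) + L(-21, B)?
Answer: 15299297/42 ≈ 3.6427e+5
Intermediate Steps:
L(f, v) = 1/(2*f) (L(f, v) = (1 + 0)/((2*f)) = 1*(1/(2*f)) = 1/(2*f))
X(B) = -1/42 + B² + 696*B (X(B) = (B² + 696*B) + (½)/(-21) = (B² + 696*B) + (½)*(-1/21) = (B² + 696*B) - 1/42 = -1/42 + B² + 696*B)
X(601) - 415228 = (-1/42 + 601² + 696*601) - 415228 = (-1/42 + 361201 + 418296) - 415228 = 32738873/42 - 415228 = 15299297/42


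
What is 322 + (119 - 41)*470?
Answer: 36982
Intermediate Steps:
322 + (119 - 41)*470 = 322 + 78*470 = 322 + 36660 = 36982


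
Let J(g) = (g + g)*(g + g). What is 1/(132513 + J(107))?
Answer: 1/178309 ≈ 5.6082e-6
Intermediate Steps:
J(g) = 4*g² (J(g) = (2*g)*(2*g) = 4*g²)
1/(132513 + J(107)) = 1/(132513 + 4*107²) = 1/(132513 + 4*11449) = 1/(132513 + 45796) = 1/178309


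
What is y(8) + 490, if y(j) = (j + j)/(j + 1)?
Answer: 4426/9 ≈ 491.78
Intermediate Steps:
y(j) = 2*j/(1 + j) (y(j) = (2*j)/(1 + j) = 2*j/(1 + j))
y(8) + 490 = 2*8/(1 + 8) + 490 = 2*8/9 + 490 = 2*8*(⅑) + 490 = 16/9 + 490 = 4426/9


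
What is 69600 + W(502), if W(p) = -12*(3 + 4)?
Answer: 69516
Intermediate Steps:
W(p) = -84 (W(p) = -12*7 = -84)
69600 + W(502) = 69600 - 84 = 69516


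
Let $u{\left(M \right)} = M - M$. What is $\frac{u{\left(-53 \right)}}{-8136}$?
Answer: $0$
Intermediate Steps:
$u{\left(M \right)} = 0$
$\frac{u{\left(-53 \right)}}{-8136} = \frac{0}{-8136} = 0 \left(- \frac{1}{8136}\right) = 0$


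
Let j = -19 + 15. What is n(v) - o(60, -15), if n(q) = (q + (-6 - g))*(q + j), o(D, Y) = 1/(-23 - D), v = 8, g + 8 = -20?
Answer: 9961/83 ≈ 120.01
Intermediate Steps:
g = -28 (g = -8 - 20 = -28)
j = -4
n(q) = (-4 + q)*(22 + q) (n(q) = (q + (-6 - 1*(-28)))*(q - 4) = (q + (-6 + 28))*(-4 + q) = (q + 22)*(-4 + q) = (22 + q)*(-4 + q) = (-4 + q)*(22 + q))
n(v) - o(60, -15) = (-88 + 8² + 18*8) - (-1)/(23 + 60) = (-88 + 64 + 144) - (-1)/83 = 120 - (-1)/83 = 120 - 1*(-1/83) = 120 + 1/83 = 9961/83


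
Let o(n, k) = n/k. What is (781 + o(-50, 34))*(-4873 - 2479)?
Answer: -97428704/17 ≈ -5.7311e+6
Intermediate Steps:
(781 + o(-50, 34))*(-4873 - 2479) = (781 - 50/34)*(-4873 - 2479) = (781 - 50*1/34)*(-7352) = (781 - 25/17)*(-7352) = (13252/17)*(-7352) = -97428704/17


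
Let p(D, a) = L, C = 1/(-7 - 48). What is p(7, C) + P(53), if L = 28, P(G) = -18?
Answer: 10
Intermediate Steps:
C = -1/55 (C = 1/(-55) = -1/55 ≈ -0.018182)
p(D, a) = 28
p(7, C) + P(53) = 28 - 18 = 10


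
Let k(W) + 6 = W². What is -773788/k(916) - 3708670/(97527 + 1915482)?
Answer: -2334700885796/844507600725 ≈ -2.7646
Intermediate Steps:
k(W) = -6 + W²
-773788/k(916) - 3708670/(97527 + 1915482) = -773788/(-6 + 916²) - 3708670/(97527 + 1915482) = -773788/(-6 + 839056) - 3708670/2013009 = -773788/839050 - 3708670*1/2013009 = -773788*1/839050 - 3708670/2013009 = -386894/419525 - 3708670/2013009 = -2334700885796/844507600725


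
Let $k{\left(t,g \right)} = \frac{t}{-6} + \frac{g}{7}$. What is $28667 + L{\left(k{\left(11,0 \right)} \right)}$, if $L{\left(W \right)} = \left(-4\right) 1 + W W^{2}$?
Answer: $\frac{6189877}{216} \approx 28657.0$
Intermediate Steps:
$k{\left(t,g \right)} = - \frac{t}{6} + \frac{g}{7}$ ($k{\left(t,g \right)} = t \left(- \frac{1}{6}\right) + g \frac{1}{7} = - \frac{t}{6} + \frac{g}{7}$)
$L{\left(W \right)} = -4 + W^{3}$
$28667 + L{\left(k{\left(11,0 \right)} \right)} = 28667 + \left(-4 + \left(\left(- \frac{1}{6}\right) 11 + \frac{1}{7} \cdot 0\right)^{3}\right) = 28667 + \left(-4 + \left(- \frac{11}{6} + 0\right)^{3}\right) = 28667 + \left(-4 + \left(- \frac{11}{6}\right)^{3}\right) = 28667 - \frac{2195}{216} = \frac{6189877}{216}$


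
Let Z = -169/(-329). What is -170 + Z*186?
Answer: -24496/329 ≈ -74.456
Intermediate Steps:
Z = 169/329 (Z = -169*(-1/329) = 169/329 ≈ 0.51368)
-170 + Z*186 = -170 + (169/329)*186 = -170 + 31434/329 = -24496/329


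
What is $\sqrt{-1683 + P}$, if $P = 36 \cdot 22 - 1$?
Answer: $2 i \sqrt{223} \approx 29.866 i$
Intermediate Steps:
$P = 791$ ($P = 792 - 1 = 791$)
$\sqrt{-1683 + P} = \sqrt{-1683 + 791} = \sqrt{-892} = 2 i \sqrt{223}$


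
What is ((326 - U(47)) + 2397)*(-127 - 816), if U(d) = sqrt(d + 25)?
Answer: -2567789 + 5658*sqrt(2) ≈ -2.5598e+6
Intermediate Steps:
U(d) = sqrt(25 + d)
((326 - U(47)) + 2397)*(-127 - 816) = ((326 - sqrt(25 + 47)) + 2397)*(-127 - 816) = ((326 - sqrt(72)) + 2397)*(-943) = ((326 - 6*sqrt(2)) + 2397)*(-943) = (2723 - 6*sqrt(2))*(-943) = -2567789 + 5658*sqrt(2)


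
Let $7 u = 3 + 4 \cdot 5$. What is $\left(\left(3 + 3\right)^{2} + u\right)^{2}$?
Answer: $\frac{75625}{49} \approx 1543.4$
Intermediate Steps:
$u = \frac{23}{7}$ ($u = \frac{3 + 4 \cdot 5}{7} = \frac{3 + 20}{7} = \frac{1}{7} \cdot 23 = \frac{23}{7} \approx 3.2857$)
$\left(\left(3 + 3\right)^{2} + u\right)^{2} = \left(\left(3 + 3\right)^{2} + \frac{23}{7}\right)^{2} = \left(6^{2} + \frac{23}{7}\right)^{2} = \left(36 + \frac{23}{7}\right)^{2} = \left(\frac{275}{7}\right)^{2} = \frac{75625}{49}$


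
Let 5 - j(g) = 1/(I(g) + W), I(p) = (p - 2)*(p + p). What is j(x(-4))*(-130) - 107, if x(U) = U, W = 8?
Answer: -21131/28 ≈ -754.68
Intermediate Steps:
I(p) = 2*p*(-2 + p) (I(p) = (-2 + p)*(2*p) = 2*p*(-2 + p))
j(g) = 5 - 1/(8 + 2*g*(-2 + g)) (j(g) = 5 - 1/(2*g*(-2 + g) + 8) = 5 - 1/(8 + 2*g*(-2 + g)))
j(x(-4))*(-130) - 107 = ((39 + 10*(-4)*(-2 - 4))/(2*(4 - 4*(-2 - 4))))*(-130) - 107 = ((39 + 10*(-4)*(-6))/(2*(4 - 4*(-6))))*(-130) - 107 = ((39 + 240)/(2*(4 + 24)))*(-130) - 107 = ((½)*279/28)*(-130) - 107 = ((½)*(1/28)*279)*(-130) - 107 = (279/56)*(-130) - 107 = -18135/28 - 107 = -21131/28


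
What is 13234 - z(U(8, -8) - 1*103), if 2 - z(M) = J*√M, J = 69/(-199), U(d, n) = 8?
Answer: 13232 - 69*I*√95/199 ≈ 13232.0 - 3.3795*I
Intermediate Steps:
J = -69/199 (J = 69*(-1/199) = -69/199 ≈ -0.34673)
z(M) = 2 + 69*√M/199 (z(M) = 2 - (-69)*√M/199 = 2 + 69*√M/199)
13234 - z(U(8, -8) - 1*103) = 13234 - (2 + 69*√(8 - 1*103)/199) = 13234 - (2 + 69*√(8 - 103)/199) = 13234 - (2 + 69*√(-95)/199) = 13234 - (2 + 69*(I*√95)/199) = 13234 - (2 + 69*I*√95/199) = 13234 + (-2 - 69*I*√95/199) = 13232 - 69*I*√95/199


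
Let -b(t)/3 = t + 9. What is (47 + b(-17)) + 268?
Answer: 339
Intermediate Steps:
b(t) = -27 - 3*t (b(t) = -3*(t + 9) = -3*(9 + t) = -27 - 3*t)
(47 + b(-17)) + 268 = (47 + (-27 - 3*(-17))) + 268 = (47 + (-27 + 51)) + 268 = (47 + 24) + 268 = 71 + 268 = 339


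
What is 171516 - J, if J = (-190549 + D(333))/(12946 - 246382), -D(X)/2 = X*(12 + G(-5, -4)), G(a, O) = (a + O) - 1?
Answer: 40037817095/233436 ≈ 1.7152e+5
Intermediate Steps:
G(a, O) = -1 + O + a (G(a, O) = (O + a) - 1 = -1 + O + a)
D(X) = -4*X (D(X) = -2*X*(12 + (-1 - 4 - 5)) = -2*X*(12 - 10) = -2*X*2 = -4*X)
J = 191881/233436 (J = (-190549 - 4*333)/(12946 - 246382) = (-190549 - 1332)/(-233436) = -191881*(-1/233436) = 191881/233436 ≈ 0.82199)
171516 - J = 171516 - 1*191881/233436 = 171516 - 191881/233436 = 40037817095/233436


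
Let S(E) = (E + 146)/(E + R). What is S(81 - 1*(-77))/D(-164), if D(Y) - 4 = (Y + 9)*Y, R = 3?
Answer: 19/255829 ≈ 7.4268e-5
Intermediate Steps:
D(Y) = 4 + Y*(9 + Y) (D(Y) = 4 + (Y + 9)*Y = 4 + (9 + Y)*Y = 4 + Y*(9 + Y))
S(E) = (146 + E)/(3 + E) (S(E) = (E + 146)/(E + 3) = (146 + E)/(3 + E))
S(81 - 1*(-77))/D(-164) = ((146 + (81 - 1*(-77)))/(3 + (81 - 1*(-77))))/(4 + (-164)² + 9*(-164)) = ((146 + (81 + 77))/(3 + (81 + 77)))/(4 + 26896 - 1476) = ((146 + 158)/(3 + 158))/25424 = (304/161)*(1/25424) = 19/255829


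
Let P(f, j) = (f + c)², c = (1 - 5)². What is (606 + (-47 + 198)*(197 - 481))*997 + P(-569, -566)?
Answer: -41845357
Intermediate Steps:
c = 16 (c = (-4)² = 16)
P(f, j) = (16 + f)² (P(f, j) = (f + 16)² = (16 + f)²)
(606 + (-47 + 198)*(197 - 481))*997 + P(-569, -566) = (606 + (-47 + 198)*(197 - 481))*997 + (16 - 569)² = (606 + 151*(-284))*997 + (-553)² = (606 - 42884)*997 + 305809 = -42278*997 + 305809 = -42151166 + 305809 = -41845357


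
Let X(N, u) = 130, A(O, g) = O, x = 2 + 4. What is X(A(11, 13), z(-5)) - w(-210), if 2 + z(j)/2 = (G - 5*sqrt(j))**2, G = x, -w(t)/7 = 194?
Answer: 1488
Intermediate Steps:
x = 6
w(t) = -1358 (w(t) = -7*194 = -1358)
G = 6
z(j) = -4 + 2*(6 - 5*sqrt(j))**2
X(A(11, 13), z(-5)) - w(-210) = 130 - 1*(-1358) = 130 + 1358 = 1488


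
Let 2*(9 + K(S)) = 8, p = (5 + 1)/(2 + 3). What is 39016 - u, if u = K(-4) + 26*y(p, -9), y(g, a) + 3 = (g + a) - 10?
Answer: 197809/5 ≈ 39562.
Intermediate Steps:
p = 6/5 ≈ 1.2000
y(g, a) = -13 + a + g (y(g, a) = -3 + ((g + a) - 10) = -3 + ((a + g) - 10) = -3 + (-10 + a + g) = -13 + a + g)
K(S) = -5 (K(S) = -9 + (½)*8 = -9 + 4 = -5)
u = -2729/5 (u = -5 + 26*(-13 - 9 + 6/5) = -5 + 26*(-104/5) = -5 - 2704/5 = -2729/5 ≈ -545.80)
39016 - u = 39016 - 1*(-2729/5) = 39016 + 2729/5 = 197809/5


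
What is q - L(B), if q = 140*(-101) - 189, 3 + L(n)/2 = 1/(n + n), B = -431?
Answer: -6173212/431 ≈ -14323.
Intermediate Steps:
L(n) = -6 + 1/n (L(n) = -6 + 2/(n + n) = -6 + 2/((2*n)) = -6 + 2*(1/(2*n)) = -6 + 1/n)
q = -14329 (q = -14140 - 189 = -14329)
q - L(B) = -14329 - (-6 + 1/(-431)) = -14329 - (-6 - 1/431) = -14329 - 1*(-2587/431) = -14329 + 2587/431 = -6173212/431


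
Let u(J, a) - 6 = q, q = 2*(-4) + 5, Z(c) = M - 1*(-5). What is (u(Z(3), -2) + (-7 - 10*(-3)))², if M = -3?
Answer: 676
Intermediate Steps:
Z(c) = 2 (Z(c) = -3 - 1*(-5) = -3 + 5 = 2)
q = -3 (q = -8 + 5 = -3)
u(J, a) = 3 (u(J, a) = 6 - 3 = 3)
(u(Z(3), -2) + (-7 - 10*(-3)))² = (3 + (-7 - 10*(-3)))² = (3 + (-7 + 30))² = (3 + 23)² = 26² = 676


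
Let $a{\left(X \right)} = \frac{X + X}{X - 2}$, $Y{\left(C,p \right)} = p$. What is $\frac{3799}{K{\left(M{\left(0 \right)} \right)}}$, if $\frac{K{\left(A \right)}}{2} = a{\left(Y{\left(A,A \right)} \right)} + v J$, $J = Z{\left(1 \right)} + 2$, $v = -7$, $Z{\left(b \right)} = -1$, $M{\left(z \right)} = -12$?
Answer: $- \frac{26593}{74} \approx -359.36$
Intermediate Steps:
$a{\left(X \right)} = \frac{2 X}{-2 + X}$
$J = 1$ ($J = -1 + 2 = 1$)
$K{\left(A \right)} = -14 + \frac{4 A}{-2 + A}$ ($K{\left(A \right)} = 2 \left(\frac{2 A}{-2 + A} - 7\right) = 2 \left(-7 + \frac{2 A}{-2 + A}\right) = -14 + \frac{4 A}{-2 + A}$)
$\frac{3799}{K{\left(M{\left(0 \right)} \right)}} = \frac{3799}{2 \frac{1}{-2 - 12} \left(14 - -60\right)} = \frac{3799}{2 \frac{1}{-14} \left(14 + 60\right)} = \frac{3799}{2 \left(- \frac{1}{14}\right) 74} = \frac{3799}{- \frac{74}{7}} = 3799 \left(- \frac{7}{74}\right) = - \frac{26593}{74}$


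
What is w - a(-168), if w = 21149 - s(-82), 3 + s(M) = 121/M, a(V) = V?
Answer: 1748361/82 ≈ 21321.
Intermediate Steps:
s(M) = -3 + 121/M
w = 1734585/82 (w = 21149 - (-3 + 121/(-82)) = 21149 - (-3 + 121*(-1/82)) = 21149 - (-3 - 121/82) = 21149 - 1*(-367/82) = 21149 + 367/82 = 1734585/82 ≈ 21153.)
w - a(-168) = 1734585/82 - 1*(-168) = 1734585/82 + 168 = 1748361/82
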